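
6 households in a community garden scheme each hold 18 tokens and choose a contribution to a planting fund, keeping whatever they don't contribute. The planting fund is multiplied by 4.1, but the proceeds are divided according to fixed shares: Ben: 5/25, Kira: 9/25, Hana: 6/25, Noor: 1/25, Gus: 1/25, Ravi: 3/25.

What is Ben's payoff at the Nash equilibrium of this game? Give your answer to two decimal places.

Each unit j contributes comes back to j as 4.1 × (j's share), so j prefers to contribute only if that share exceeds 1/4.1 = 0.2439; otherwise keeping the unit dominates.
The only share above 0.2439 is Kira's 9/25, contributing 18; the remaining 5 contribute 0. Total contributed: 18.
Ben keeps 18 and receives 4.1 × 18 × 5/25 = 14.76 from the planting fund, for a payoff of 32.76.

32.76 tokens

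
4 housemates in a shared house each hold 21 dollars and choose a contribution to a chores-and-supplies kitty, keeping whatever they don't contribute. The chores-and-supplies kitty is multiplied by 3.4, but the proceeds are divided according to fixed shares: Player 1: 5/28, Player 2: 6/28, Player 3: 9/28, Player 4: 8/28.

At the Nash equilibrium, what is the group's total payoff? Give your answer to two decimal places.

A player with share s gets back 3.4·s per unit contributed, so full contribution is dominant for anyone with s > 1/3.4 = 0.2941 and zero contribution is dominant for anyone below.
Only Player 3 (9/28) clears that bar, contributing 21; the remaining 3 contribute 0. Total contributed: 21.
The chores-and-supplies kitty pays out 3.4 × 21 = 71.40 in total (split across the unequal shares, but the aggregate is all that matters for the group sum).
The 3 free-riders keep 21 each, adding 63. Group total = 63 + 71.40 = 134.40.

134.40 dollars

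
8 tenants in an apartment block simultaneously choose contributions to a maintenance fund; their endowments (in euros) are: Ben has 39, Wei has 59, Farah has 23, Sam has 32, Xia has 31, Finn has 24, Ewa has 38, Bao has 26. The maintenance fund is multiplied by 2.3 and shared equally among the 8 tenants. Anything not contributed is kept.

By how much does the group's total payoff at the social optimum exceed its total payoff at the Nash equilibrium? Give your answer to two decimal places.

The private return per contributed unit is 2.3/8 = 0.2875 < 1 for every player regardless of endowment, so the Nash equilibrium is zero contribution and the group total is Σ E_j = 39 + 59 + 23 + 32 + 31 + 24 + 38 + 26 = 272.
Each contributed unit returns 2.300 to the group, so the social optimum is full contribution by everyone: group total = 2.300 × 272 = 625.60.
Efficiency loss = (2.300 − 1) × 272 = 353.60.

353.60 euros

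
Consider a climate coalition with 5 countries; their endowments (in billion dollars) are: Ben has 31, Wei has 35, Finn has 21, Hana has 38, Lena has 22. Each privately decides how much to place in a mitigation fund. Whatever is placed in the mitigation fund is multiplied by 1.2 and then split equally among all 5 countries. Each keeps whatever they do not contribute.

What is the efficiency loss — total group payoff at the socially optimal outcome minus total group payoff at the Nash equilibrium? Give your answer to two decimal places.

29.40 billion dollars

The private return per contributed unit is 1.2/5 = 0.2400 < 1 for every player regardless of endowment, so the Nash equilibrium is zero contribution and the group total is Σ E_j = 31 + 35 + 21 + 38 + 22 = 147.
Each contributed unit returns 1.200 to the group, so the social optimum is full contribution by everyone: group total = 1.200 × 147 = 176.40.
Efficiency loss = (1.200 − 1) × 147 = 29.40.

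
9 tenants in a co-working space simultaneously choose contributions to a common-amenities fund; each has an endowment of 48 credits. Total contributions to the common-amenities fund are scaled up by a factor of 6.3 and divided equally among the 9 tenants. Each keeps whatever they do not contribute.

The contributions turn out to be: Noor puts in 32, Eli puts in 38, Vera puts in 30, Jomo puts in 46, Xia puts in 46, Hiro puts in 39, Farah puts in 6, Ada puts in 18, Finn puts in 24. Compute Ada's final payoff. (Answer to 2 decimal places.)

Total contributed: 32 + 38 + 30 + 46 + 46 + 39 + 6 + 18 + 24 = 279.
Each receives 6.3 × 279 / 9 = 195.30 from the common-amenities fund.
Ada keeps 48 − 18 = 30, so Ada's payoff is 30 + 195.30 = 225.30.

225.30 credits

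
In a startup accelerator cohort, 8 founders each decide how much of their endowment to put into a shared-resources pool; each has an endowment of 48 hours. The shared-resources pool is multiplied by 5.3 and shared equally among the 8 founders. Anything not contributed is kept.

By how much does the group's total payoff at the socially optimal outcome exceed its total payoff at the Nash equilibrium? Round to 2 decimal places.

1651.20 hours

Each contributed unit returns 5.3/8 = 0.6625 to its contributor — below 1 — so contributing 0 is dominant for every player. At the Nash equilibrium everyone keeps their 48, and the group total is 8 × 48 = 384.
Each contributed unit returns 5.300 to the group as a whole (0.6625 to each of 8 players), which exceeds 1, so the social optimum is full contribution: group total = 5.300 × 384 = 2035.20.
Efficiency loss = 2035.20 − 384 = 1651.20.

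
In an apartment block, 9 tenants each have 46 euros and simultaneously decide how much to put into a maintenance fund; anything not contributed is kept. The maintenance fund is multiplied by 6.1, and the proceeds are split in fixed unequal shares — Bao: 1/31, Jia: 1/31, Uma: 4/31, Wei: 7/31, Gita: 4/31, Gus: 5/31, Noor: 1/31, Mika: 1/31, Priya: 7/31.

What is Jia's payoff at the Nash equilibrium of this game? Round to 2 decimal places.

A player with share s gets back 6.1·s per unit contributed, so full contribution is dominant for anyone with s > 1/6.1 = 0.1639 and zero contribution is dominant for anyone below.
Wei and Priya clear that bar, contributing 46 each; the remaining 7 contribute 0. Total contributed: 92.
Jia keeps 46 and receives 6.1 × 92 × 1/31 = 18.10 from the maintenance fund, for a payoff of 64.10.

64.10 euros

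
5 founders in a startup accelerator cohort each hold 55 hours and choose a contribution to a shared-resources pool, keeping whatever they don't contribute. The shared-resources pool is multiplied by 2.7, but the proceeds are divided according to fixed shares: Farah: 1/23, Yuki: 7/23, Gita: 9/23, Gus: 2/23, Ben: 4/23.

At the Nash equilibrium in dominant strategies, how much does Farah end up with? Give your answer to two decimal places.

61.46 hours

For player j, contributing a unit is worthwhile iff 2.7 × (j's share) ≥ 1, i.e. iff j's share is at least 0.3704.
Only Gita (9/23) clears that bar, contributing 55; the remaining 4 contribute 0. Total contributed: 55.
Farah keeps 55 and receives 2.7 × 55 × 1/23 = 6.46 from the shared-resources pool, for a payoff of 61.46.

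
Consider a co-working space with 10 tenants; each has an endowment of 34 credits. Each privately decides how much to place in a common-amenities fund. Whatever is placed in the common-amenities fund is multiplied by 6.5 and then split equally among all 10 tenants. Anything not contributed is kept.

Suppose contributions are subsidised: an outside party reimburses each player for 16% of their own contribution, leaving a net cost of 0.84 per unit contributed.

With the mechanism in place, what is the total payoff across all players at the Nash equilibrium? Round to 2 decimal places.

340.00 credits

With the mechanism, a contributed unit returns (6.5/10) / 0.84 = 0.7738 per unit of net cost — still below 1 — so contributing 0 remains dominant for every player.
Everyone keeps their endowment and the group total is 10 × 34 = 340.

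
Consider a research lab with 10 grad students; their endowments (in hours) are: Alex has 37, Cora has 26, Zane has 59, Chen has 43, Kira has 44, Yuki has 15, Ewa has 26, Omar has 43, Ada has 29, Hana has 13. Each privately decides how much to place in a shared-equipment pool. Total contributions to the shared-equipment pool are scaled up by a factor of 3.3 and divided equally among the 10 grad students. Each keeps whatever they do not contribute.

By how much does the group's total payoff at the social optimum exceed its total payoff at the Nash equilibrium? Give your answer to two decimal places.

770.50 hours

The private return per contributed unit is 3.3/10 = 0.3300 < 1 for every player regardless of endowment, so the Nash equilibrium is zero contribution and the group total is Σ E_j = 37 + 26 + 59 + 43 + 44 + 15 + 26 + 43 + 29 + 13 = 335.
Each contributed unit returns 3.300 to the group, so the social optimum is full contribution by everyone: group total = 3.300 × 335 = 1105.50.
Efficiency loss = (3.300 − 1) × 335 = 770.50.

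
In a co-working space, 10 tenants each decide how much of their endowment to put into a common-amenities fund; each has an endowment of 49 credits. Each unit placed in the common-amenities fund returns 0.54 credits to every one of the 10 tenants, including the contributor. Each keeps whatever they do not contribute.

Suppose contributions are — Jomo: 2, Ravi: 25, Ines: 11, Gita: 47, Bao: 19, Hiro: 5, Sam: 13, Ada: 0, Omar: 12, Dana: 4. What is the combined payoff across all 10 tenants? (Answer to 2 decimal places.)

Total contributed: 2 + 25 + 11 + 47 + 19 + 5 + 13 + 0 + 12 + 4 = 138; total kept: 10 × 49 − 138 = 352.
The common-amenities fund pays out 0.54 × 10 × 138 = 745.20 in aggregate.
Group total = 352 + 745.20 = 1097.20.

1097.20 credits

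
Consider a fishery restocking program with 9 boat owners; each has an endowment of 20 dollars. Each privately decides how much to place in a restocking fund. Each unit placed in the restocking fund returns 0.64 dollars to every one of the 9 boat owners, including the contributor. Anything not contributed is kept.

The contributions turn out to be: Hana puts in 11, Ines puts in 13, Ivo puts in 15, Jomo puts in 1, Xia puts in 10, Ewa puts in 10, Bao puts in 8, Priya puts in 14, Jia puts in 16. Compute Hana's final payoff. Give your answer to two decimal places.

Total contributed: 11 + 13 + 15 + 1 + 10 + 10 + 8 + 14 + 16 = 98.
Each receives 0.64 × 98 = 62.72 from the restocking fund.
Hana keeps 20 − 11 = 9, so Hana's payoff is 9 + 62.72 = 71.72.

71.72 dollars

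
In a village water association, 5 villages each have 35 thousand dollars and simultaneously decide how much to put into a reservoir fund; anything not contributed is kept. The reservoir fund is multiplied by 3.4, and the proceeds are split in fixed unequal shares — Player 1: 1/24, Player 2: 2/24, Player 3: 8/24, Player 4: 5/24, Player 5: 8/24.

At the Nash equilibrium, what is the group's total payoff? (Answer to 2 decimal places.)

Each unit j contributes comes back to j as 3.4 × (j's share), so j prefers to contribute only if that share exceeds 1/3.4 = 0.2941; otherwise keeping the unit dominates.
Player 3 and Player 5 are above the threshold, contributing 35 each; the remaining 3 contribute 0. Total contributed: 70.
The reservoir fund pays out 3.4 × 70 = 238.00 in total (split across the unequal shares, but the aggregate is all that matters for the group sum).
The 3 free-riders keep 35 each, adding 105. Group total = 105 + 238.00 = 343.00.

343.00 thousand dollars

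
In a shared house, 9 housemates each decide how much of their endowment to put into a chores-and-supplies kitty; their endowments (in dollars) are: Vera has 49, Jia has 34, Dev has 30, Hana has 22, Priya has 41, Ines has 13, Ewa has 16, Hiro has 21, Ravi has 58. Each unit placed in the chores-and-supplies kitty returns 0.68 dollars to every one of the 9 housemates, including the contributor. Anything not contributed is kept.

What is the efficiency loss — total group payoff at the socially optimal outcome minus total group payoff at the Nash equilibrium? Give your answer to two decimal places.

The private return per contributed unit is 0.68 < 1 for everyone, so the Nash equilibrium is zero contribution and the group total is Σ E_j = 49 + 34 + 30 + 22 + 41 + 13 + 16 + 21 + 58 = 284.
Each contributed unit returns 6.120 to the group, so the social optimum is full contribution by everyone: group total = 6.120 × 284 = 1738.08.
Efficiency loss = (6.120 − 1) × 284 = 1454.08.

1454.08 dollars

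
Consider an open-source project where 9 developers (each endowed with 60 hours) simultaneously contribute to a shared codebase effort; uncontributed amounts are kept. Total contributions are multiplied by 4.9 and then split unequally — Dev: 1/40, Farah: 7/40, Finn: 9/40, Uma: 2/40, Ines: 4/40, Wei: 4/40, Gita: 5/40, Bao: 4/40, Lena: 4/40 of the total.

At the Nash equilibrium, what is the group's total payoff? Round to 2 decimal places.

Player j's private return per contributed unit is 4.9 × (j's share). Contributing is weakly dominant for j when that share is at least 1/4.9 = 0.2041, and contributing 0 is dominant otherwise.
Finn alone (share 9/40) is above the threshold, contributing 60; the remaining 8 contribute 0. Total contributed: 60.
The shared codebase effort pays out 4.9 × 60 = 294.00 in total (split across the unequal shares, but the aggregate is all that matters for the group sum).
The 8 free-riders keep 60 each, adding 480. Group total = 480 + 294.00 = 774.00.

774.00 hours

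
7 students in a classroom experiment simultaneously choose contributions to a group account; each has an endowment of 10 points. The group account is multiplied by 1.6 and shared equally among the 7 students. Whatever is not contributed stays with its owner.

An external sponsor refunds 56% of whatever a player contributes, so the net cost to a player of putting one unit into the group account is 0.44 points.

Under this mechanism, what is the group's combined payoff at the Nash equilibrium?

The effective private return is (1.6/7) / 0.44 = 0.5195, which is still under 1, so the mechanism doesn't change anyone's dominant strategy: zero contribution.
Everyone keeps their endowment and the group total is 7 × 10 = 70.

70.00 points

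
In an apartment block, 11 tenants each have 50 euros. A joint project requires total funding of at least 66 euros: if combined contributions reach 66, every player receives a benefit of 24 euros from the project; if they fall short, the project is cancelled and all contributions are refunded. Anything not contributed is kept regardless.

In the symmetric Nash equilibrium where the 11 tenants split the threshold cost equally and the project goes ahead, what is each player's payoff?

68 euros

Equal share of the threshold: 66/11 = 6.
At this profile no one gains by cutting their contribution: any cut drops the total below 66, the project is cancelled, contributions are refunded, and the deviator ends with 50, which is less than 50 − 6 + 24 = 68. Contributing more than 6 just wastes the excess. So contributing exactly 6 is a best response.
Each player's payoff: 50 − 6 + 24 = 68.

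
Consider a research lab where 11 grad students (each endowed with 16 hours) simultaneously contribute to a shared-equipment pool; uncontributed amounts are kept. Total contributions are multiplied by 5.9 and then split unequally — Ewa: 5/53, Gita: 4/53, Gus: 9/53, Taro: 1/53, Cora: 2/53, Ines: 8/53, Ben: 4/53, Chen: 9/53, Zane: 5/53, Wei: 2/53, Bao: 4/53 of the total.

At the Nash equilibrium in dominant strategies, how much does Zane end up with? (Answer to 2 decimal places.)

33.81 hours

Player j's private return per contributed unit is 5.9 × (j's share). Contributing is weakly dominant for j when that share is at least 1/5.9 = 0.1695, and contributing 0 is dominant otherwise.
Gus and Chen are above the threshold, contributing 16 each; the remaining 9 contribute 0. Total contributed: 32.
Zane keeps 16 and receives 5.9 × 32 × 5/53 = 17.81 from the shared-equipment pool, for a payoff of 33.81.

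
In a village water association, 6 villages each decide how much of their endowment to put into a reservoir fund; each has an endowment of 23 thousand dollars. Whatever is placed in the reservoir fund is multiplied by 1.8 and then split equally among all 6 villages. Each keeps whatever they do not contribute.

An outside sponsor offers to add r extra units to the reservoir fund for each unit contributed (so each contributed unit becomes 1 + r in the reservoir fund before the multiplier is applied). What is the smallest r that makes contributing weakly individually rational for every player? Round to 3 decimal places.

With matching at rate r, one contributed unit becomes (1 + r) in the reservoir fund and returns 1.8 × (1 + r) / 6 to the contributor.
Setting this equal to 1: 1 + r = 6/1.8 = 3.3333.
So the minimum matching rate is r = 3.3333 − 1 = 2.333.

2.333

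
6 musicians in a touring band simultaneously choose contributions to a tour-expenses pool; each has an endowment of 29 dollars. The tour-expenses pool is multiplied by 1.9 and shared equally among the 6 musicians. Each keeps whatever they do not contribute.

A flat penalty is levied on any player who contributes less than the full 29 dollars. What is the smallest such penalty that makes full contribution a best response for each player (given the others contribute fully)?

Given the others contribute fully, the best deviation is to contribute 0 (any partial contribution still incurs the fine and gives up units whose private return 0.3167 is below 1).
Deviating from 29 to 0 saves 29 dollars but forfeits the deviator's share of the drop in the tour-expenses pool: 1.9/6 × 29 = 9.18.
So the deviation gain is 29 − 9.18 = 19.82, and the fine must be at least 19.82 dollars to wipe it out.

19.82 dollars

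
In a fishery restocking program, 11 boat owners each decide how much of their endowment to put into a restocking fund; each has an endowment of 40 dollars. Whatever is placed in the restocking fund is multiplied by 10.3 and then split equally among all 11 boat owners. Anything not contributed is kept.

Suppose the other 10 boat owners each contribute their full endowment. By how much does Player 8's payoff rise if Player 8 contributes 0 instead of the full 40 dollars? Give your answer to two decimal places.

2.55 dollars

Switching from a contribution of 40 to 0 lets Player 8 keep an extra 40 dollars, but lowers the restocking fund by 40, which costs Player 8 their own share of that drop: 10.3/11 × 40 = 37.45.
Net gain = 40 − 37.45 = 2.55. The private return per contributed unit (0.9364) is below 1, so free-riding is indeed the best response regardless of what the others do.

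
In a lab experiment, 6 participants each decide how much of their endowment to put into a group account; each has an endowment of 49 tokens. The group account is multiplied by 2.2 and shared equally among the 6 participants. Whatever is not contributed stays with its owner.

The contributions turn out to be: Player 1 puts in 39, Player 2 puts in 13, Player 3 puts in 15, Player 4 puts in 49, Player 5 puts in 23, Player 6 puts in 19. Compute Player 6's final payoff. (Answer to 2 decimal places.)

87.93 tokens

Total contributed: 39 + 13 + 15 + 49 + 23 + 19 = 158.
Each receives 2.2 × 158 / 6 = 57.93 from the group account.
Player 6 keeps 49 − 19 = 30, so Player 6's payoff is 30 + 57.93 = 87.93.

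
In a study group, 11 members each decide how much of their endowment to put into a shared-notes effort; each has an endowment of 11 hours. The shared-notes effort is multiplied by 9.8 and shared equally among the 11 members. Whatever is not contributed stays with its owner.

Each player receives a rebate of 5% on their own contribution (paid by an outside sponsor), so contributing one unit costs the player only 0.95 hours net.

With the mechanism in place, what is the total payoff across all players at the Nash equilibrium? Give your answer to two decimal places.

The effective private return is (9.8/11) / 0.95 = 0.9378, which is still under 1, so the mechanism doesn't change anyone's dominant strategy: zero contribution.
Everyone keeps their endowment and the group total is 11 × 11 = 121.

121.00 hours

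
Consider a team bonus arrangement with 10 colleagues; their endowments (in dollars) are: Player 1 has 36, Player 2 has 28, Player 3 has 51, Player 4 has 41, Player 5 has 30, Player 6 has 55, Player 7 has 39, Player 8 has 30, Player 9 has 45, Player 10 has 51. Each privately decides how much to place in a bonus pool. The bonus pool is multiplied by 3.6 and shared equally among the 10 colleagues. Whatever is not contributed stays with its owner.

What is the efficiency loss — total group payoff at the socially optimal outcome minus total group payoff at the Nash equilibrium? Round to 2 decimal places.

The private return per contributed unit is 3.6/10 = 0.3600 < 1 for every player regardless of endowment, so the Nash equilibrium is zero contribution and the group total is Σ E_j = 36 + 28 + 51 + 41 + 30 + 55 + 39 + 30 + 45 + 51 = 406.
Each contributed unit returns 3.600 to the group, so the social optimum is full contribution by everyone: group total = 3.600 × 406 = 1461.60.
Efficiency loss = (3.600 − 1) × 406 = 1055.60.

1055.60 dollars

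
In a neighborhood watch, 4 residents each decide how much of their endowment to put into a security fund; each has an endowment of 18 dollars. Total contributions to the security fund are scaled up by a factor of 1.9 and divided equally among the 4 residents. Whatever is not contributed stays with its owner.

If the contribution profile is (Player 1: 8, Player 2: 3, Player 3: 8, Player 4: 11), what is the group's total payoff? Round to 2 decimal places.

Total contributed: 8 + 3 + 8 + 11 = 30; total kept: 4 × 18 − 30 = 42.
The security fund pays out 1.9 × 30 = 57.00 in aggregate.
Group total = 42 + 57.00 = 99.00.

99.00 dollars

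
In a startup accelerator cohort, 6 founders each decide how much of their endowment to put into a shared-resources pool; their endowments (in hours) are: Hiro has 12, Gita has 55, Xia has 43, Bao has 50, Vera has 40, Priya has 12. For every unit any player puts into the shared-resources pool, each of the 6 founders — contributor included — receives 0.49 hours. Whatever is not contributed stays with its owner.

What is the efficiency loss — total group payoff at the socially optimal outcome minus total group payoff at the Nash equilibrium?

The private return per contributed unit is 0.49 < 1 for everyone, so the Nash equilibrium is zero contribution and the group total is Σ E_j = 12 + 55 + 43 + 50 + 40 + 12 = 212.
Each contributed unit returns 2.940 to the group, so the social optimum is full contribution by everyone: group total = 2.940 × 212 = 623.28.
Efficiency loss = (2.940 − 1) × 212 = 411.28.

411.28 hours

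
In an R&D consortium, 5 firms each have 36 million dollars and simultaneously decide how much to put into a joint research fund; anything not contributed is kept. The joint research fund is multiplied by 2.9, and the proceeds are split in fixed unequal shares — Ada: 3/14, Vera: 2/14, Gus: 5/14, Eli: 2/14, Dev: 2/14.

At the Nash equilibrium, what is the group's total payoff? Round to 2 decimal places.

A player with share s gets back 2.9·s per unit contributed, so full contribution is dominant for anyone with s > 1/2.9 = 0.3448 and zero contribution is dominant for anyone below.
The only share above 0.3448 is Gus's 5/14, contributing 36; the remaining 4 contribute 0. Total contributed: 36.
The joint research fund pays out 2.9 × 36 = 104.40 in total (split across the unequal shares, but the aggregate is all that matters for the group sum).
The 4 free-riders keep 36 each, adding 144. Group total = 144 + 104.40 = 248.40.

248.40 million dollars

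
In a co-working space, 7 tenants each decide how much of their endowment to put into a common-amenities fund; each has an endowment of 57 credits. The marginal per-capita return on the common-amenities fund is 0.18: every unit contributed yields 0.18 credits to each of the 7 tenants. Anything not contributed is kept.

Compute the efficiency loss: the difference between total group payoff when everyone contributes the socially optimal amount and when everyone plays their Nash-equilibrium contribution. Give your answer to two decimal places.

The private return per contributed unit is 0.18 < 1, so contributing 0 is dominant for every player. At the Nash equilibrium everyone keeps their 57, and the group total is 7 × 57 = 399.
Each contributed unit returns 1.260 to the group as a whole (0.18 to each of 7 players), which exceeds 1, so the social optimum is full contribution: group total = 1.260 × 399 = 502.74.
Efficiency loss = 502.74 − 399 = 103.74.

103.74 credits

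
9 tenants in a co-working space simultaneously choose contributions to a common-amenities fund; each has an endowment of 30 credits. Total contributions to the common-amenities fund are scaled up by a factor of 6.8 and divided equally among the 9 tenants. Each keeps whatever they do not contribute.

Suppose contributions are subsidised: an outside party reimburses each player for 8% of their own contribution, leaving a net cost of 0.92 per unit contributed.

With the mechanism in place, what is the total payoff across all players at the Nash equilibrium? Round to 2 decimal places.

With the mechanism, a contributed unit returns (6.8/9) / 0.92 = 0.8213 per unit of net cost — still below 1 — so contributing 0 remains dominant for every player.
At the Nash equilibrium no one contributes; group total payoff = 9 × 30 = 270.

270.00 credits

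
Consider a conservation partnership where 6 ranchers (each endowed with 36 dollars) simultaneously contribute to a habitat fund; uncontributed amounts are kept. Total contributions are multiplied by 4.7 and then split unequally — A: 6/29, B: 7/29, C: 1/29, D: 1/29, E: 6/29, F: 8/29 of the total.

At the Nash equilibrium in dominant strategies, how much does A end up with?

106.01 dollars

A player with share s gets back 4.7·s per unit contributed, so full contribution is dominant for anyone with s > 1/4.7 = 0.2128 and zero contribution is dominant for anyone below.
B and F clear that bar, contributing 36 each; the remaining 4 contribute 0. Total contributed: 72.
A keeps 36 and receives 4.7 × 72 × 6/29 = 70.01 from the habitat fund, for a payoff of 106.01.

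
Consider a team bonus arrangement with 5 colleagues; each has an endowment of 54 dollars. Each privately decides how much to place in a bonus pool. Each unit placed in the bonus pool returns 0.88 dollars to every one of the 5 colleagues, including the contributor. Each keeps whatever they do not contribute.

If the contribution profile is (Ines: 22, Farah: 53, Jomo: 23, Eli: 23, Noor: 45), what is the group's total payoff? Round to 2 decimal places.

834.40 dollars

Total contributed: 22 + 53 + 23 + 23 + 45 = 166; total kept: 5 × 54 − 166 = 104.
The bonus pool pays out 0.88 × 5 × 166 = 730.40 in aggregate.
Group total = 104 + 730.40 = 834.40.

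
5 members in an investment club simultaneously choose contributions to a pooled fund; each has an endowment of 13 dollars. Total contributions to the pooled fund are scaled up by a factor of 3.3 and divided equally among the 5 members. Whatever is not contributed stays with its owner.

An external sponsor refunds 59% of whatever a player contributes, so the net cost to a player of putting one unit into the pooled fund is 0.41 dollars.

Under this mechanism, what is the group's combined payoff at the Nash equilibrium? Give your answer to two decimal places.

252.85 dollars

With the mechanism, a contributed unit returns (3.3/5) / 0.41 = 1.6098 per unit of net cost to the contributor — now above 1 — so contributing fully is weakly dominant for every player.
So the Nash equilibrium is full contribution by all 5; the group earns 5 × (13 × 0.59 + 3.3 × 13) = 252.85.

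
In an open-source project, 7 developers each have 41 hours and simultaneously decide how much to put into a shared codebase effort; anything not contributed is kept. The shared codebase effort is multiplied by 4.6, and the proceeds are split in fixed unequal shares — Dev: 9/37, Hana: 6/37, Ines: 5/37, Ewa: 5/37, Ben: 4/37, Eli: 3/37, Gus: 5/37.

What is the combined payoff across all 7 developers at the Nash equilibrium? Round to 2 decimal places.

434.60 hours

For player j, contributing a unit is worthwhile iff 4.6 × (j's share) ≥ 1, i.e. iff j's share is at least 0.2174.
Only Dev (9/37) clears that bar, contributing 41; the remaining 6 contribute 0. Total contributed: 41.
The shared codebase effort pays out 4.6 × 41 = 188.60 in total (split across the unequal shares, but the aggregate is all that matters for the group sum).
The 6 free-riders keep 41 each, adding 246. Group total = 246 + 188.60 = 434.60.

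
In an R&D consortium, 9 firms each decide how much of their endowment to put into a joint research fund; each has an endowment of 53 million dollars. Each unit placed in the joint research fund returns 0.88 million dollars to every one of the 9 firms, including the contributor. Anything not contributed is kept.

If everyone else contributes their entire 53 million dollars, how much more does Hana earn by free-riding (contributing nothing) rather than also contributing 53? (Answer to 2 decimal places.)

Switching from a contribution of 53 to 0 lets Hana keep an extra 53 million dollars, but lowers the joint research fund by 53, which costs Hana their own share of that drop: 0.88 × 53 = 46.64.
Net gain = 53 − 46.64 = 6.36. The private return per contributed unit (0.88) is below 1, so free-riding is indeed the best response regardless of what the others do.

6.36 million dollars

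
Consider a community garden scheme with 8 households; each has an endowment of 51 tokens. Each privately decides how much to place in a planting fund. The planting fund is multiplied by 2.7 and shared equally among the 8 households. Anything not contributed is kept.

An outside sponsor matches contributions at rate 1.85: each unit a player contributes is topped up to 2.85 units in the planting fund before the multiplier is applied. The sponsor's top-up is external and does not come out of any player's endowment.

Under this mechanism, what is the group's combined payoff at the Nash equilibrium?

Even with the mechanism, each unit contributed returns only 2.7 × 2.85 / 8 = 0.9619 per unit of net cost, so contributing nothing is still dominant.
Everyone keeps their endowment and the group total is 8 × 51 = 408.

408.00 tokens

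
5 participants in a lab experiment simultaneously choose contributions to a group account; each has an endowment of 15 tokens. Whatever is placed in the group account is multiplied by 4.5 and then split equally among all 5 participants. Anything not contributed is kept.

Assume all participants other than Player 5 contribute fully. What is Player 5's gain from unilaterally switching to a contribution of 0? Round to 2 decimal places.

Switching from a contribution of 15 to 0 lets Player 5 keep an extra 15 tokens, but lowers the group account by 15, which costs Player 5 their own share of that drop: 4.5/5 × 15 = 13.50.
Net gain = 15 − 13.50 = 1.50. The private return per contributed unit (0.9000) is below 1, so free-riding is indeed the best response regardless of what the others do.

1.50 tokens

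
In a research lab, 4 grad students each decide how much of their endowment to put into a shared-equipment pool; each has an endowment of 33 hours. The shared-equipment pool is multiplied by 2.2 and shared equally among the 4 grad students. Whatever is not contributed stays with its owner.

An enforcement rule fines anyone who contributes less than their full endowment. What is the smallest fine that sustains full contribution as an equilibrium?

Given the others contribute fully, the best deviation is to contribute 0 (any partial contribution still incurs the fine and gives up units whose private return 0.5500 is below 1).
Deviating from 33 to 0 saves 33 hours but forfeits the deviator's share of the drop in the shared-equipment pool: 2.2/4 × 33 = 18.15.
So the deviation gain is 33 − 18.15 = 14.85, and the fine must be at least 14.85 hours to wipe it out.

14.85 hours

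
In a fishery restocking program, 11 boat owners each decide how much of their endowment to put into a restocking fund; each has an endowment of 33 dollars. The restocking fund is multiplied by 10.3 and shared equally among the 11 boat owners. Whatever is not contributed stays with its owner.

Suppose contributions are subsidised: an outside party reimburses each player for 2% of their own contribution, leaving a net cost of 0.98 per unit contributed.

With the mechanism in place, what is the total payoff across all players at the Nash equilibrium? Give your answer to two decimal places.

363.00 dollars

The effective private return is (10.3/11) / 0.98 = 0.9555, which is still under 1, so the mechanism doesn't change anyone's dominant strategy: zero contribution.
Everyone keeps their endowment and the group total is 11 × 33 = 363.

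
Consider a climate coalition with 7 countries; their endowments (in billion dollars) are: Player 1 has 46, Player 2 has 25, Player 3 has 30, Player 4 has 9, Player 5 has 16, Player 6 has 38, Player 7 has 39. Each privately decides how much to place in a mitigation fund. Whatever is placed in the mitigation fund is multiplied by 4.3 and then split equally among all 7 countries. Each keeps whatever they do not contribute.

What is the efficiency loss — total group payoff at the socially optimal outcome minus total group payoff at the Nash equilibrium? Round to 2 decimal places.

669.90 billion dollars

The private return per contributed unit is 4.3/7 = 0.6143 < 1 for every player regardless of endowment, so the Nash equilibrium is zero contribution and the group total is Σ E_j = 46 + 25 + 30 + 9 + 16 + 38 + 39 = 203.
Each contributed unit returns 4.300 to the group, so the social optimum is full contribution by everyone: group total = 4.300 × 203 = 872.90.
Efficiency loss = (4.300 − 1) × 203 = 669.90.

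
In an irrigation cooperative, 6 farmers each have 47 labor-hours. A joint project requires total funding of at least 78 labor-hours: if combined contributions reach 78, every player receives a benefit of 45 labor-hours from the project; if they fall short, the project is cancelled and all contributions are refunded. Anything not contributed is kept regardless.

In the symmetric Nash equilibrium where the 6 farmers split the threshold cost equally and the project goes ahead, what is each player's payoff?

79 labor-hours

Equal share of the threshold: 78/6 = 13.
At this profile no one gains by cutting their contribution: any cut drops the total below 78, the project is cancelled, contributions are refunded, and the deviator ends with 47, which is less than 47 − 13 + 45 = 79. Contributing more than 13 just wastes the excess. So contributing exactly 13 is a best response.
Each player's payoff: 47 − 13 + 45 = 79.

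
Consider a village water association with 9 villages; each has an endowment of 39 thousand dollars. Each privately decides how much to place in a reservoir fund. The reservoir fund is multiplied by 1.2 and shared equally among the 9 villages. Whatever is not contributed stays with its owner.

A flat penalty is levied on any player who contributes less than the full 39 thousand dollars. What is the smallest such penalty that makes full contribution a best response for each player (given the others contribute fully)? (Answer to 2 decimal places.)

33.80 thousand dollars

Given the others contribute fully, the best deviation is to contribute 0 (any partial contribution still incurs the fine and gives up units whose private return 0.1333 is below 1).
Deviating from 39 to 0 saves 39 thousand dollars but forfeits the deviator's share of the drop in the reservoir fund: 1.2/9 × 39 = 5.20.
So the deviation gain is 39 − 5.20 = 33.80, and the fine must be at least 33.80 thousand dollars to wipe it out.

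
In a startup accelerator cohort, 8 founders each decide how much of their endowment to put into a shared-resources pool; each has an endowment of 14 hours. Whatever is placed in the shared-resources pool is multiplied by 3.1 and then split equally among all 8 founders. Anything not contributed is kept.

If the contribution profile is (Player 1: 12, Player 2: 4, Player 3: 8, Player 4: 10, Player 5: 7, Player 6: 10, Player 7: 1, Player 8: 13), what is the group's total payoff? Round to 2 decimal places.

Total contributed: 12 + 4 + 8 + 10 + 7 + 10 + 1 + 13 = 65; total kept: 8 × 14 − 65 = 47.
The shared-resources pool pays out 3.1 × 65 = 201.50 in aggregate.
Group total = 47 + 201.50 = 248.50.

248.50 hours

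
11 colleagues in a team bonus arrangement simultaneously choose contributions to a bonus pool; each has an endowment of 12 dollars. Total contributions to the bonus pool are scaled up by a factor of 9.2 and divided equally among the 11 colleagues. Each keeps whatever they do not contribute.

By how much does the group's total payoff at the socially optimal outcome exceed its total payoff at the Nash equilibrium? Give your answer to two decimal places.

1082.40 dollars

Each contributed unit returns 9.2/11 = 0.8364 to its contributor — below 1 — so contributing 0 is dominant for every player. At the Nash equilibrium everyone keeps their 12, and the group total is 11 × 12 = 132.
Each contributed unit returns 9.200 to the group as a whole (0.8364 to each of 11 players), which exceeds 1, so the social optimum is full contribution: group total = 9.200 × 132 = 1214.40.
Efficiency loss = 1214.40 − 132 = 1082.40.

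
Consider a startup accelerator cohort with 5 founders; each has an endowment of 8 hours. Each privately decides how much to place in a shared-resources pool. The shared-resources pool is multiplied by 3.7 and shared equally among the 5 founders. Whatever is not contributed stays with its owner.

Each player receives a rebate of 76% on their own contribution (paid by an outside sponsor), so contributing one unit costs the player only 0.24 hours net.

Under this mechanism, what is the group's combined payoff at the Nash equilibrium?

The effective private return per unit is now (3.7/5) / 0.24 = 3.0833 > 1, so every player's dominant strategy flips to full contribution.
So the Nash equilibrium is full contribution by all 5; the group earns 5 × (8 × 0.76 + 3.7 × 8) = 178.40.

178.40 hours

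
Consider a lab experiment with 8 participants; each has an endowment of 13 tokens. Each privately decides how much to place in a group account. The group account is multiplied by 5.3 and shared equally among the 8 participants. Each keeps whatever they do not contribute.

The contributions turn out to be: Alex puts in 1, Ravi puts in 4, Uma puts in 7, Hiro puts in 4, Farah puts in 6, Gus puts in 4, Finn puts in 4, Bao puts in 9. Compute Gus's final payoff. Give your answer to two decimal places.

Total contributed: 1 + 4 + 7 + 4 + 6 + 4 + 4 + 9 = 39.
Each receives 5.3 × 39 / 8 = 25.84 from the group account.
Gus keeps 13 − 4 = 9, so Gus's payoff is 9 + 25.84 = 34.84.

34.84 tokens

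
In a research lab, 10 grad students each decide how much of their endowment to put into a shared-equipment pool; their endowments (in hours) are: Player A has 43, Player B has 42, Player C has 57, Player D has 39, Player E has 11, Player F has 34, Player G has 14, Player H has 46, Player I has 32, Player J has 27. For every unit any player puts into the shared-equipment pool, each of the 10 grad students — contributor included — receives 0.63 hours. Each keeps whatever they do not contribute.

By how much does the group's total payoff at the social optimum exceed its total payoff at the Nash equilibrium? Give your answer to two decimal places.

The private return per contributed unit is 0.63 < 1 for everyone, so the Nash equilibrium is zero contribution and the group total is Σ E_j = 43 + 42 + 57 + 39 + 11 + 34 + 14 + 46 + 32 + 27 = 345.
Each contributed unit returns 6.300 to the group, so the social optimum is full contribution by everyone: group total = 6.300 × 345 = 2173.50.
Efficiency loss = (6.300 − 1) × 345 = 1828.50.

1828.50 hours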